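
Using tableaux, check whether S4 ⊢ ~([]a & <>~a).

Tableau for the negation []a & <>~a:
1. []a & <>~a, 0
2. []a, 0
3. <>~a, 0
4. a, 0
5. ~a, 1
6. a, 1
Accessibility: 0R0, 0R1, 1R1
Branch closes: a and ~a both at 1.
All branches of the negation close; one closing branch shown above.

Valid in S4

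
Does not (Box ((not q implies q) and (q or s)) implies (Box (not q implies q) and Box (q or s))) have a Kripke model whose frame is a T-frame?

1. not (Box ((not q implies q) and (q or s)) implies (Box (not q implies q) and Box (q or s))), u
2. Box ((not q implies q) and (q or s)), u
3. not (Box (not q implies q) and Box (q or s)), u
4. (not q implies q) and (q or s), u
5. not q implies q, u
6. q or s, u
7. not Box (q or s), u
8. q, u
9. s, u
10. not (q or s), v
11. not q, v
12. not s, v
13. (not q implies q) and (q or s), v
14. not q implies q, v
15. q or s, v
16. q, v
Accessibility: uRu, uRv, vRv
Branch closes: q and not q both at v.
(One branch shown.) All branches close.

Unsatisfiable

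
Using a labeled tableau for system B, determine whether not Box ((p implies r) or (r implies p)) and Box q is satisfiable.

1. not Box ((p implies r) or (r implies p)) and Box q, w0
2. not Box ((p implies r) or (r implies p)), w0   [and-rule on 1]
3. Box q, w0   [and-rule on 1]
4. q, w0   [Box-rule on 3 via w0Rw0]
5. not ((p implies r) or (r implies p)), w1   [neg-Box-rule on 2: fresh world w1, w0Rw1]
6. not (p implies r), w1   [neg-or-rule on 5]
7. not (r implies p), w1   [neg-or-rule on 5]
8. p, w1   [neg-implies-rule on 6]
9. not r, w1   [neg-implies-rule on 6]
10. r, w1   [neg-implies-rule on 7]
11. not p, w1   [neg-implies-rule on 7]
Accessibility: w0Rw0, w0Rw1, w1Rw0, w1Rw1
Branch closes: r and not r both at w1.
Every branch closes; the branch above is one of them.

No, unsatisfiable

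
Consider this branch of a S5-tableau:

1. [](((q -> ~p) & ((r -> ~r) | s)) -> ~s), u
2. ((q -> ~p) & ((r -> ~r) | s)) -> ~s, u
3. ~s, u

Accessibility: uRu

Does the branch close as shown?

No atom appears with both signs at the same world.

No, open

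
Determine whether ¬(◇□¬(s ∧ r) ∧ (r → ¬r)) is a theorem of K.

Invalid (countermodel exists)

Tableau for the negation ◇□¬(s ∧ r) ∧ (r → ¬r):
1. ◇□¬(s ∧ r) ∧ (r → ¬r), w0
2. ◇□¬(s ∧ r), w0
3. r → ¬r, w0
4. ¬r, w0
5. □¬(s ∧ r), w1
Accessibility: w0Rw1
The negation has an open branch (countermodel exists).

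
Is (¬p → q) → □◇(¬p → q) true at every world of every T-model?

Invalid (countermodel exists)

Tableau for the negation ¬((¬p → q) → □◇(¬p → q)):
1. ¬((¬p → q) → □◇(¬p → q)), u
2. ¬p → q, u
3. ¬□◇(¬p → q), u
4. q, u
5. ¬◇(¬p → q), v
6. ¬(¬p → q), v
7. ¬p, v
8. ¬q, v
Accessibility: uRu, uRv, vRv
The negation has an open branch (countermodel exists).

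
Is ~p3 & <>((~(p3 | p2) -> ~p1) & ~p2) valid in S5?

Invalid (countermodel exists)

Tableau for the negation ~(~p3 & <>((~(p3 | p2) -> ~p1) & ~p2)):
1. ~(~p3 & <>((~(p3 | p2) -> ~p1) & ~p2)), w0
2. ~<>((~(p3 | p2) -> ~p1) & ~p2), w0
3. ~((~(p3 | p2) -> ~p1) & ~p2), w0
4. p2, w0
Accessibility: w0Rw0
The negation has an open branch (countermodel exists).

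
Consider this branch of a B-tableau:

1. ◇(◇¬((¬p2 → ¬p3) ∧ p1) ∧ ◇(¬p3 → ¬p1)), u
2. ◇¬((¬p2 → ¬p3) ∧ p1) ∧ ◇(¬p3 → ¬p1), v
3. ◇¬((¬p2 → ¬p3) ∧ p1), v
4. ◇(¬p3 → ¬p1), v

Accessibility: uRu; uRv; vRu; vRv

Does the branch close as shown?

No atom appears with both signs at the same world.

Not closed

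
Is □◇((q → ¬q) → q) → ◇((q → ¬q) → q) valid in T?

Tableau for the negation ¬(□◇((q → ¬q) → q) → ◇((q → ¬q) → q)):
1. ¬(□◇((q → ¬q) → q) → ◇((q → ¬q) → q)), u
2. □◇((q → ¬q) → q), u
3. ¬◇((q → ¬q) → q), u
4. ◇((q → ¬q) → q), u
5. ¬((q → ¬q) → q), u
6. q → ¬q, u
7. ¬q, u
8. (q → ¬q) → q, v
9. ◇((q → ¬q) → q), v
10. ¬((q → ¬q) → q), v
11. q → ¬q, v
12. ¬q, v
13. ¬(q → ¬q), v
14. q, v
Accessibility: uRu, uRv, vRv
Branch closes: q and ¬q both at v.
Every branch of the negation's tableau closes; the branch above is one of them.

Valid in T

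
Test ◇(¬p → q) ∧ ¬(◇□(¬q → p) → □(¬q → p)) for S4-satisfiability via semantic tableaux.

Satisfiable

1. ◇(¬p → q) ∧ ¬(◇□(¬q → p) → □(¬q → p)), 0
2. ◇(¬p → q), 0
3. ¬(◇□(¬q → p) → □(¬q → p)), 0
4. ◇□(¬q → p), 0
5. ¬□(¬q → p), 0
6. ¬p → q, 1
7. q, 1
8. □(¬q → p), 2
9. ¬q → p, 2
10. p, 2
11. ¬(¬q → p), 3
12. ¬q, 3
13. ¬p, 3
Accessibility: 0R0, 0R1, 0R2, 0R3, 1R1, 2R2, 3R3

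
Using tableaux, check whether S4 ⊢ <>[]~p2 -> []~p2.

Invalid (countermodel exists)

Tableau for the negation ~(<>[]~p2 -> []~p2):
1. ~(<>[]~p2 -> []~p2), u
2. <>[]~p2, u
3. ~[]~p2, u
4. []~p2, v
5. ~p2, v
6. p2, w
Accessibility: uRu, uRv, uRw, vRv, wRw
The negation has an open branch (countermodel exists).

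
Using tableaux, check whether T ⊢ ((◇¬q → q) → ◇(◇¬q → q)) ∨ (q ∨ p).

Valid in T

Tableau for the negation ¬(((◇¬q → q) → ◇(◇¬q → q)) ∨ (q ∨ p)):
1. ¬(((◇¬q → q) → ◇(◇¬q → q)) ∨ (q ∨ p)), 0
2. ¬((◇¬q → q) → ◇(◇¬q → q)), 0   [¬∨-rule on 1]
3. ¬(q ∨ p), 0   [¬∨-rule on 1]
4. ◇¬q → q, 0   [¬→-rule on 2]
5. ¬◇(◇¬q → q), 0   [¬→-rule on 2]
6. ¬q, 0   [¬∨-rule on 3]
7. ¬p, 0   [¬∨-rule on 3]
8. ¬(◇¬q → q), 0   [¬◇-rule on 5 via 0R0]
9. ◇¬q, 0   [¬→-rule on 8]
10. ¬◇¬q, 0   [→-rule on 4 (branches; this branch)]
11. q, 0   [¬◇-rule on 10 via 0R0]
Accessibility: 0R0
Branch closes: q and ¬q both at 0.
All branches of the negation close; one closing branch shown above.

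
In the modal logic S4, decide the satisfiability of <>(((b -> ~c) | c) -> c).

1. <>(((b -> ~c) | c) -> c), 0
2. ((b -> ~c) | c) -> c, 1
3. c, 1
Accessibility: 0R0, 0R1, 1R1

Satisfiable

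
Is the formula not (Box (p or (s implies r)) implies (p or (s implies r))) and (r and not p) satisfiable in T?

Unsatisfiable

1. not (Box (p or (s implies r)) implies (p or (s implies r))) and (r and not p), u
2. not (Box (p or (s implies r)) implies (p or (s implies r))), u
3. r and not p, u
4. Box (p or (s implies r)), u
5. not (p or (s implies r)), u
6. r, u
7. not p, u
8. not (s implies r), u
9. s, u
10. not r, u
Accessibility: uRu
Branch closes: r and not r both at u.
Every branch closes; the branch above is one of them.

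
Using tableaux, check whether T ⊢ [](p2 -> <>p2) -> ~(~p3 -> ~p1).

Invalid (countermodel exists)

Tableau for the negation ~([](p2 -> <>p2) -> ~(~p3 -> ~p1)):
1. ~([](p2 -> <>p2) -> ~(~p3 -> ~p1)), 0
2. [](p2 -> <>p2), 0
3. ~p3 -> ~p1, 0
4. p2 -> <>p2, 0
5. ~p1, 0
6. <>p2, 0
7. p2, 1
8. p2 -> <>p2, 1
9. <>p2, 1
10. p2, 2
Accessibility: 0R0, 0R1, 1R1, 1R2, 2R2
The negation has an open branch (countermodel exists).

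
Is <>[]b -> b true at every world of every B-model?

Tableau for the negation ~(<>[]b -> b):
1. ~(<>[]b -> b), 0
2. <>[]b, 0   [~->-rule on 1]
3. ~b, 0   [~->-rule on 1]
4. []b, 1   [<>-rule on 2: fresh world 1, 0R1]
5. b, 0   [[]-rule on 4 via 1R0]
Accessibility: 0R0, 0R1, 1R0, 1R1
Branch closes: b and ~b both at 0.
Every branch of the negation's tableau closes; the branch above is one of them.

Valid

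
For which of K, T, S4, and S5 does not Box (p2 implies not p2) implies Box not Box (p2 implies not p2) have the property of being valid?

S4-tableau for the negation not (not Box (p2 implies not p2) implies Box not Box (p2 implies not p2)):
1. not (not Box (p2 implies not p2) implies Box not Box (p2 implies not p2)), u
2. not Box (p2 implies not p2), u   [neg-implies-rule on 1]
3. not Box not Box (p2 implies not p2), u   [neg-implies-rule on 1]
4. not (p2 implies not p2), v   [neg-Box-rule on 2: fresh world v, uRv]
5. p2, v   [neg-implies-rule on 4]
6. Box (p2 implies not p2), w   [neg-Box-rule on 3: fresh world w, uRw]
7. p2 implies not p2, w   [Box-rule on 6 via wRw]
8. not p2, w   [implies-rule on 7 (branches; this branch)]
Accessibility: uRu, uRv, uRw, vRv, wRw
Complete open branch: countermodel on an S4-frame, so not valid in S4, nor in K, T (the same frame is also a K-frame and a T-frame).
S5-tableau for the negation not (not Box (p2 implies not p2) implies Box not Box (p2 implies not p2)):
1. not (not Box (p2 implies not p2) implies Box not Box (p2 implies not p2)), u
2. not Box (p2 implies not p2), u   [neg-implies-rule on 1]
3. not Box not Box (p2 implies not p2), u   [neg-implies-rule on 1]
4. not (p2 implies not p2), v   [neg-Box-rule on 2: fresh world v, uRv]
5. p2, v   [neg-implies-rule on 4]
6. Box (p2 implies not p2), w   [neg-Box-rule on 3: fresh world w, uRw]
7. p2 implies not p2, u   [Box-rule on 6 via wRu]
8. p2 implies not p2, v   [Box-rule on 6 via wRv]
9. p2 implies not p2, w   [Box-rule on 6 via wRw]
10. not p2, u   [implies-rule on 7 (branches; this branch)]
11. not p2, v   [implies-rule on 8 (branches; this branch)]
Accessibility: uRu, uRv, uRw, vRu, vRv, vRw, wRu, wRv, wRw
Branch closes: p2 and not p2 both at v.
Every branch closes (one shown): valid in S5.

S5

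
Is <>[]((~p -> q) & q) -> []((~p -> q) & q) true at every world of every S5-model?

Tableau for the negation ~(<>[]((~p -> q) & q) -> []((~p -> q) & q)):
1. ~(<>[]((~p -> q) & q) -> []((~p -> q) & q)), 0
2. <>[]((~p -> q) & q), 0
3. ~[]((~p -> q) & q), 0
4. []((~p -> q) & q), 1
5. (~p -> q) & q, 0
6. ~p -> q, 0
7. q, 0
8. (~p -> q) & q, 1
9. ~p -> q, 1
10. q, 1
11. ~((~p -> q) & q), 2
12. (~p -> q) & q, 2
13. ~p -> q, 2
14. q, 2
15. ~(~p -> q), 2
16. ~p, 2
17. ~q, 2
Accessibility: 0R0, 0R1, 0R2, 1R0, 1R1, 1R2, 2R0, 2R1, 2R2
Branch closes: q and ~q both at 2.
Every branch of the negation's tableau closes; the branch above is one of them.

Valid in S5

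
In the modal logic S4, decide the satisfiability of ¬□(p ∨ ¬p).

1. ¬□(p ∨ ¬p), w0
2. ¬(p ∨ ¬p), w1
3. ¬p, w1
4. p, w1
Accessibility: w0Rw0, w0Rw1, w1Rw1
Branch closes: p and ¬p both at w1.
Every branch closes; the branch above is one of them.

Unsatisfiable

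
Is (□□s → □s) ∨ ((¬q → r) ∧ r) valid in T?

Tableau for the negation ¬((□□s → □s) ∨ ((¬q → r) ∧ r)):
1. ¬((□□s → □s) ∨ ((¬q → r) ∧ r)), u
2. ¬(□□s → □s), u
3. ¬((¬q → r) ∧ r), u
4. □□s, u
5. ¬□s, u
6. □s, u
7. s, u
8. ¬(¬q → r), u
9. ¬q, u
10. ¬r, u
11. ¬s, v
12. □s, v
13. s, v
Accessibility: uRu, uRv, vRv
Branch closes: s and ¬s both at v.
Every branch of the negation's tableau closes; the branch above is one of them.

Valid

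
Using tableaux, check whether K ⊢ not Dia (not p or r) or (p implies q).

Tableau for the negation not (not Dia (not p or r) or (p implies q)):
1. not (not Dia (not p or r) or (p implies q)), 0
2. Dia (not p or r), 0
3. not (p implies q), 0
4. p, 0
5. not q, 0
6. not p or r, 1
7. r, 1
Accessibility: 0R1
The negation has an open branch (countermodel exists).

No, not valid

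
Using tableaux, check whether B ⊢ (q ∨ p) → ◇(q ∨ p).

Tableau for the negation ¬((q ∨ p) → ◇(q ∨ p)):
1. ¬((q ∨ p) → ◇(q ∨ p)), 0
2. q ∨ p, 0
3. ¬◇(q ∨ p), 0
4. ¬(q ∨ p), 0
5. ¬q, 0
6. ¬p, 0
7. p, 0
Accessibility: 0R0
Branch closes: p and ¬p both at 0.
All branches of the negation close; one closing branch shown above.

Valid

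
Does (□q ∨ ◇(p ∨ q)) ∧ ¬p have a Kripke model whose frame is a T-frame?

1. (□q ∨ ◇(p ∨ q)) ∧ ¬p, 0
2. □q ∨ ◇(p ∨ q), 0
3. ¬p, 0
4. ◇(p ∨ q), 0
5. p ∨ q, 1
6. q, 1
Accessibility: 0R0, 0R1, 1R1

Satisfiable (open branch found)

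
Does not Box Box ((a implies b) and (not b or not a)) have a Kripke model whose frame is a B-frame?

1. not Box Box ((a implies b) and (not b or not a)), 0
2. not Box ((a implies b) and (not b or not a)), 1
3. not ((a implies b) and (not b or not a)), 2
4. not (not b or not a), 2
5. b, 2
6. a, 2
Accessibility: 0R0, 0R1, 1R0, 1R1, 1R2, 2R1, 2R2

Satisfiable (open branch found)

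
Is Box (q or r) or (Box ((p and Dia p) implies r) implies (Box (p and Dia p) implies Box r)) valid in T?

Valid in T

Tableau for the negation not (Box (q or r) or (Box ((p and Dia p) implies r) implies (Box (p and Dia p) implies Box r))):
1. not (Box (q or r) or (Box ((p and Dia p) implies r) implies (Box (p and Dia p) implies Box r))), u
2. not Box (q or r), u
3. not (Box ((p and Dia p) implies r) implies (Box (p and Dia p) implies Box r)), u
4. Box ((p and Dia p) implies r), u
5. not (Box (p and Dia p) implies Box r), u
6. Box (p and Dia p), u
7. not Box r, u
8. (p and Dia p) implies r, u
9. p and Dia p, u
10. p, u
11. Dia p, u
12. r, u
13. not (q or r), v
14. not q, v
15. not r, v
16. (p and Dia p) implies r, v
17. p and Dia p, v
18. p, v
19. Dia p, v
20. not (p and Dia p), v
21. not Dia p, v
22. not p, v
Accessibility: uRu, uRv, vRv
Branch closes: p and not p both at v.
All branches of the negation close; one closing branch shown above.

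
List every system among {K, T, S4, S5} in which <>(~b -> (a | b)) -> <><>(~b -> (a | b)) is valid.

T-tableau for the negation ~(<>(~b -> (a | b)) -> <><>(~b -> (a | b))):
1. ~(<>(~b -> (a | b)) -> <><>(~b -> (a | b))), w0
2. <>(~b -> (a | b)), w0
3. ~<><>(~b -> (a | b)), w0
4. ~<>(~b -> (a | b)), w0
5. ~(~b -> (a | b)), w0
6. ~b, w0
7. ~(a | b), w0
8. ~a, w0
9. ~b -> (a | b), w1
10. ~<>(~b -> (a | b)), w1
11. ~(~b -> (a | b)), w1
12. ~b, w1
13. ~(a | b), w1
14. ~a, w1
15. a | b, w1
16. b, w1
Accessibility: w0Rw0, w0Rw1, w1Rw1
Branch closes: b and ~b both at w1.
Every branch closes (one shown): valid in T, hence also in S4, S5 (every theorem of T is a theorem of S4 and S5).
K-tableau for the negation ~(<>(~b -> (a | b)) -> <><>(~b -> (a | b))):
1. ~(<>(~b -> (a | b)) -> <><>(~b -> (a | b))), w0
2. <>(~b -> (a | b)), w0
3. ~<><>(~b -> (a | b)), w0
4. ~b -> (a | b), w1
5. ~<>(~b -> (a | b)), w1
6. a | b, w1
7. b, w1
Accessibility: w0Rw1
Complete open branch: countermodel on a K-frame, so not valid in K.

T, S4, S5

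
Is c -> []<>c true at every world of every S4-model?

Tableau for the negation ~(c -> []<>c):
1. ~(c -> []<>c), u
2. c, u   [~->-rule on 1]
3. ~[]<>c, u   [~->-rule on 1]
4. ~<>c, v   [~[]-rule on 3: fresh world v, uRv]
5. ~c, v   [~<>-rule on 4 via vRv]
Accessibility: uRu, uRv, vRv
The negation has an open branch (countermodel exists).

No, not valid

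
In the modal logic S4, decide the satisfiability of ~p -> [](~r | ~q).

Satisfiable (open branch found)

1. ~p -> [](~r | ~q), 0
2. [](~r | ~q), 0
3. ~r | ~q, 0
4. ~q, 0
Accessibility: 0R0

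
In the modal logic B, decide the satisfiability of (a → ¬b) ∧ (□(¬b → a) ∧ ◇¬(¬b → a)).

Unsatisfiable (every branch closes)

1. (a → ¬b) ∧ (□(¬b → a) ∧ ◇¬(¬b → a)), w0
2. a → ¬b, w0   [∧-rule on 1]
3. □(¬b → a) ∧ ◇¬(¬b → a), w0   [∧-rule on 1]
4. □(¬b → a), w0   [∧-rule on 3]
5. ◇¬(¬b → a), w0   [∧-rule on 3]
6. ¬b → a, w0   [□-rule on 4 via w0Rw0]
7. ¬b, w0   [→-rule on 2 (branches; this branch)]
8. a, w0   [→-rule on 6 (branches; this branch)]
9. ¬(¬b → a), w1   [◇-rule on 5: fresh world w1, w0Rw1]
10. ¬b, w1   [¬→-rule on 9]
11. ¬a, w1   [¬→-rule on 9]
12. ¬b → a, w1   [□-rule on 4 via w0Rw1]
13. a, w1   [→-rule on 12 (branches; this branch)]
Accessibility: w0Rw0, w0Rw1, w1Rw0, w1Rw1
Branch closes: a and ¬a both at w1.
All branches of the tableau close; one closing branch shown above.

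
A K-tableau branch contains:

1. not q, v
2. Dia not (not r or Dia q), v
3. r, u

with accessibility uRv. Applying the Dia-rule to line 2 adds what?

a fresh world w with vRw, and not (not r or Dia q) at w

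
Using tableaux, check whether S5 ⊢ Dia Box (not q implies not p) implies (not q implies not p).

Valid in S5

Tableau for the negation not (Dia Box (not q implies not p) implies (not q implies not p)):
1. not (Dia Box (not q implies not p) implies (not q implies not p)), w0
2. Dia Box (not q implies not p), w0
3. not (not q implies not p), w0
4. not q, w0
5. p, w0
6. Box (not q implies not p), w1
7. not q implies not p, w0
8. not q implies not p, w1
9. not p, w0
Accessibility: w0Rw0, w0Rw1, w1Rw0, w1Rw1
Branch closes: p and not p both at w0.
All branches of the negation close; one closing branch shown above.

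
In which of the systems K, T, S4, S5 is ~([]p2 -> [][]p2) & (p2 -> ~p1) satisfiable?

K, T

T-tableau for the formula:
1. ~([]p2 -> [][]p2) & (p2 -> ~p1), u
2. ~([]p2 -> [][]p2), u
3. p2 -> ~p1, u
4. []p2, u
5. ~[][]p2, u
6. p2, u
7. ~p1, u
8. ~[]p2, v
9. p2, v
10. ~p2, w
Accessibility: uRu, uRv, vRv, vRw, wRw
Complete open branch: satisfiable in T, hence also in K (this T-model is also a K-model).
S4-tableau for the formula:
1. ~([]p2 -> [][]p2) & (p2 -> ~p1), u
2. ~([]p2 -> [][]p2), u
3. p2 -> ~p1, u
4. []p2, u
5. ~[][]p2, u
6. p2, u
7. ~p1, u
8. ~[]p2, v
9. p2, v
10. ~p2, w
11. p2, w
Accessibility: uRu, uRv, uRw, vRv, vRw, wRw
Branch closes: p2 and ~p2 both at w.
Every branch closes (one shown): unsatisfiable in S4, hence also in S5 (every S5-frame is an S4-frame).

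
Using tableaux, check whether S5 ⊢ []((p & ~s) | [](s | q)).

Invalid (countermodel exists)

Tableau for the negation ~[]((p & ~s) | [](s | q)):
1. ~[]((p & ~s) | [](s | q)), u
2. ~((p & ~s) | [](s | q)), v   [~[]-rule on 1: fresh world v, uRv]
3. ~(p & ~s), v   [~|-rule on 2]
4. ~[](s | q), v   [~|-rule on 2]
5. s, v   [~&-rule on 3 (branches; this branch)]
6. ~(s | q), w   [~[]-rule on 4: fresh world w, vRw]
7. ~s, w   [~|-rule on 6]
8. ~q, w   [~|-rule on 6]
Accessibility: uRu, uRv, uRw, vRu, vRv, vRw, wRu, wRv, wRw
The negation has an open branch (countermodel exists).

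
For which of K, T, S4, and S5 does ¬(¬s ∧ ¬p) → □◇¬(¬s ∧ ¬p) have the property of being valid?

S5

S4-tableau for the negation ¬(¬(¬s ∧ ¬p) → □◇¬(¬s ∧ ¬p)):
1. ¬(¬(¬s ∧ ¬p) → □◇¬(¬s ∧ ¬p)), w0
2. ¬(¬s ∧ ¬p), w0
3. ¬□◇¬(¬s ∧ ¬p), w0
4. p, w0
5. ¬◇¬(¬s ∧ ¬p), w1
6. ¬s ∧ ¬p, w1
7. ¬s, w1
8. ¬p, w1
Accessibility: w0Rw0, w0Rw1, w1Rw1
Complete open branch: countermodel on an S4-frame, so not valid in S4, nor in K, T (the same frame is also a K-frame and a T-frame).
S5-tableau for the negation ¬(¬(¬s ∧ ¬p) → □◇¬(¬s ∧ ¬p)):
1. ¬(¬(¬s ∧ ¬p) → □◇¬(¬s ∧ ¬p)), w0
2. ¬(¬s ∧ ¬p), w0
3. ¬□◇¬(¬s ∧ ¬p), w0
4. p, w0
5. ¬◇¬(¬s ∧ ¬p), w1
6. ¬s ∧ ¬p, w0
7. ¬s, w0
8. ¬p, w0
Accessibility: w0Rw0, w0Rw1, w1Rw0, w1Rw1
Branch closes: p and ¬p both at w0.
Every branch closes (one shown): valid in S5.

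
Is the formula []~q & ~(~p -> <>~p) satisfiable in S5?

1. []~q & ~(~p -> <>~p), w0
2. []~q, w0
3. ~(~p -> <>~p), w0
4. ~p, w0
5. ~<>~p, w0
6. ~q, w0
7. p, w0
Accessibility: w0Rw0
Branch closes: p and ~p both at w0.
All branches of the tableau close; one closing branch shown above.

No, unsatisfiable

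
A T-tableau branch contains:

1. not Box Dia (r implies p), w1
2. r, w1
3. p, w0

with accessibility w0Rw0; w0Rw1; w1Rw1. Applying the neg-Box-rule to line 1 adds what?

a fresh world w2 with w1Rw2, and not Dia (r implies p) at w2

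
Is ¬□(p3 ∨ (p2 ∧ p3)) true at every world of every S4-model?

Invalid (countermodel exists)

Tableau for the negation □(p3 ∨ (p2 ∧ p3)):
1. □(p3 ∨ (p2 ∧ p3)), u
2. p3 ∨ (p2 ∧ p3), u
3. p2 ∧ p3, u
4. p2, u
5. p3, u
Accessibility: uRu
The negation has an open branch (countermodel exists).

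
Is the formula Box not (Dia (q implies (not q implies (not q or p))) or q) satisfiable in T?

1. Box not (Dia (q implies (not q implies (not q or p))) or q), u
2. not (Dia (q implies (not q implies (not q or p))) or q), u
3. not Dia (q implies (not q implies (not q or p))), u
4. not q, u
5. not (q implies (not q implies (not q or p))), u
6. q, u
7. not (not q implies (not q or p)), u
Accessibility: uRu
Branch closes: q and not q both at u.
All branches of the tableau close; one closing branch shown above.

No, unsatisfiable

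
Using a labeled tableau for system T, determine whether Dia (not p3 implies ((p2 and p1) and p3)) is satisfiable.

1. Dia (not p3 implies ((p2 and p1) and p3)), 0
2. not p3 implies ((p2 and p1) and p3), 1
3. (p2 and p1) and p3, 1
4. p2 and p1, 1
5. p3, 1
6. p2, 1
7. p1, 1
Accessibility: 0R0, 0R1, 1R1

Satisfiable (open branch found)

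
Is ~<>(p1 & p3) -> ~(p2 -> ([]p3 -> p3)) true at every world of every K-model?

Tableau for the negation ~(~<>(p1 & p3) -> ~(p2 -> ([]p3 -> p3))):
1. ~(~<>(p1 & p3) -> ~(p2 -> ([]p3 -> p3))), 0
2. ~<>(p1 & p3), 0
3. p2 -> ([]p3 -> p3), 0
4. []p3 -> p3, 0
5. p3, 0
The negation has an open branch (countermodel exists).

No, not valid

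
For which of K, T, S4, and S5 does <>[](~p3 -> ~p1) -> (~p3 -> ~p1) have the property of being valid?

S4-tableau for the negation ~(<>[](~p3 -> ~p1) -> (~p3 -> ~p1)):
1. ~(<>[](~p3 -> ~p1) -> (~p3 -> ~p1)), u
2. <>[](~p3 -> ~p1), u
3. ~(~p3 -> ~p1), u
4. ~p3, u
5. p1, u
6. [](~p3 -> ~p1), v
7. ~p3 -> ~p1, v
8. ~p1, v
Accessibility: uRu, uRv, vRv
Complete open branch: countermodel on an S4-frame, so not valid in S4, nor in K, T (the same frame is also a K-frame and a T-frame).
S5-tableau for the negation ~(<>[](~p3 -> ~p1) -> (~p3 -> ~p1)):
1. ~(<>[](~p3 -> ~p1) -> (~p3 -> ~p1)), u
2. <>[](~p3 -> ~p1), u
3. ~(~p3 -> ~p1), u
4. ~p3, u
5. p1, u
6. [](~p3 -> ~p1), v
7. ~p3 -> ~p1, u
8. ~p3 -> ~p1, v
9. ~p1, u
Accessibility: uRu, uRv, vRu, vRv
Branch closes: p1 and ~p1 both at u.
Every branch closes (one shown): valid in S5.

S5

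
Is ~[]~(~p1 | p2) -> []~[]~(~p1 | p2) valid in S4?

Tableau for the negation ~(~[]~(~p1 | p2) -> []~[]~(~p1 | p2)):
1. ~(~[]~(~p1 | p2) -> []~[]~(~p1 | p2)), 0
2. ~[]~(~p1 | p2), 0
3. ~[]~[]~(~p1 | p2), 0
4. ~p1 | p2, 1
5. p2, 1
6. []~(~p1 | p2), 2
7. ~(~p1 | p2), 2
8. p1, 2
9. ~p2, 2
Accessibility: 0R0, 0R1, 0R2, 1R1, 2R2
The negation has an open branch (countermodel exists).

Invalid (countermodel exists)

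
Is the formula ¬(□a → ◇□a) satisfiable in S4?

Unsatisfiable

1. ¬(□a → ◇□a), u
2. □a, u   [¬→-rule on 1]
3. ¬◇□a, u   [¬→-rule on 1]
4. a, u   [□-rule on 2 via uRu]
5. ¬□a, u   [¬◇-rule on 3 via uRu]
6. ¬a, v   [¬□-rule on 5: fresh world v, uRv]
7. a, v   [□-rule on 2 via uRv]
Accessibility: uRu, uRv, vRv
Branch closes: a and ¬a both at v.
Every branch closes; the branch above is one of them.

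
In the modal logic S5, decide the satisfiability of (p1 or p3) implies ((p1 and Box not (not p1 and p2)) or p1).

Satisfiable

1. (p1 or p3) implies ((p1 and Box not (not p1 and p2)) or p1), 0
2. (p1 and Box not (not p1 and p2)) or p1, 0
3. p1, 0
Accessibility: 0R0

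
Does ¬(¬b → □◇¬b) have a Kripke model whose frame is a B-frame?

1. ¬(¬b → □◇¬b), w0
2. ¬b, w0
3. ¬□◇¬b, w0
4. ¬◇¬b, w1
5. b, w0
Accessibility: w0Rw0, w0Rw1, w1Rw0, w1Rw1
Branch closes: b and ¬b both at w0.
(One branch shown.) All branches close.

Unsatisfiable (every branch closes)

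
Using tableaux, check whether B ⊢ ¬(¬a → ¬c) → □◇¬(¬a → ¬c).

Tableau for the negation ¬(¬(¬a → ¬c) → □◇¬(¬a → ¬c)):
1. ¬(¬(¬a → ¬c) → □◇¬(¬a → ¬c)), w0
2. ¬(¬a → ¬c), w0
3. ¬□◇¬(¬a → ¬c), w0
4. ¬a, w0
5. c, w0
6. ¬◇¬(¬a → ¬c), w1
7. ¬a → ¬c, w0
8. ¬a → ¬c, w1
9. ¬c, w0
Accessibility: w0Rw0, w0Rw1, w1Rw0, w1Rw1
Branch closes: c and ¬c both at w0.
All branches of the negation close; one closing branch shown above.

Valid in B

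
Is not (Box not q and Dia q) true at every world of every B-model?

Valid

Tableau for the negation Box not q and Dia q:
1. Box not q and Dia q, w0
2. Box not q, w0
3. Dia q, w0
4. not q, w0
5. q, w1
6. not q, w1
Accessibility: w0Rw0, w0Rw1, w1Rw0, w1Rw1
Branch closes: q and not q both at w1.
Every branch of the negation's tableau closes; the branch above is one of them.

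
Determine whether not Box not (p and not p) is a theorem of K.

Tableau for the negation Box not (p and not p):
1. Box not (p and not p), 0
The negation has an open branch (countermodel exists).

Not valid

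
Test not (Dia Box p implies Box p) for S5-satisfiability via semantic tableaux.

1. not (Dia Box p implies Box p), w0
2. Dia Box p, w0   [neg-implies-rule on 1]
3. not Box p, w0   [neg-implies-rule on 1]
4. Box p, w1   [Dia-rule on 2: fresh world w1, w0Rw1]
5. p, w0   [Box-rule on 4 via w1Rw0]
6. p, w1   [Box-rule on 4 via w1Rw1]
7. not p, w2   [neg-Box-rule on 3: fresh world w2, w0Rw2]
8. p, w2   [Box-rule on 4 via w1Rw2]
Accessibility: w0Rw0, w0Rw1, w0Rw2, w1Rw0, w1Rw1, w1Rw2, w2Rw0, w2Rw1, w2Rw2
Branch closes: p and not p both at w2.
(One branch shown.) All branches close.

Unsatisfiable (every branch closes)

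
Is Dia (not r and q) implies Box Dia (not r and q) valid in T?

Tableau for the negation not (Dia (not r and q) implies Box Dia (not r and q)):
1. not (Dia (not r and q) implies Box Dia (not r and q)), u
2. Dia (not r and q), u
3. not Box Dia (not r and q), u
4. not r and q, v
5. not r, v
6. q, v
7. not Dia (not r and q), w
8. not (not r and q), w
9. not q, w
Accessibility: uRu, uRv, uRw, vRv, wRw
The negation has an open branch (countermodel exists).

Invalid (countermodel exists)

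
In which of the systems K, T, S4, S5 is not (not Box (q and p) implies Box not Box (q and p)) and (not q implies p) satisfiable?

S4-tableau for the formula:
1. not (not Box (q and p) implies Box not Box (q and p)) and (not q implies p), u
2. not (not Box (q and p) implies Box not Box (q and p)), u   [and-rule on 1]
3. not q implies p, u   [and-rule on 1]
4. not Box (q and p), u   [neg-implies-rule on 2]
5. not Box not Box (q and p), u   [neg-implies-rule on 2]
6. p, u   [implies-rule on 3 (branches; this branch)]
7. not (q and p), v   [neg-Box-rule on 4: fresh world v, uRv]
8. not p, v   [neg-and-rule on 7 (branches; this branch)]
9. Box (q and p), w   [neg-Box-rule on 5: fresh world w, uRw]
10. q and p, w   [Box-rule on 9 via wRw]
11. q, w   [and-rule on 10]
12. p, w   [and-rule on 10]
Accessibility: uRu, uRv, uRw, vRv, wRw
Complete open branch: satisfiable in S4, hence also in K, T (this S4-model is also a K-model and a T-model).
S5-tableau for the formula:
1. not (not Box (q and p) implies Box not Box (q and p)) and (not q implies p), u
2. not (not Box (q and p) implies Box not Box (q and p)), u   [and-rule on 1]
3. not q implies p, u   [and-rule on 1]
4. not Box (q and p), u   [neg-implies-rule on 2]
5. not Box not Box (q and p), u   [neg-implies-rule on 2]
6. p, u   [implies-rule on 3 (branches; this branch)]
7. not (q and p), v   [neg-Box-rule on 4: fresh world v, uRv]
8. not p, v   [neg-and-rule on 7 (branches; this branch)]
9. Box (q and p), w   [neg-Box-rule on 5: fresh world w, uRw]
10. q and p, u   [Box-rule on 9 via wRu]
11. q, u   [and-rule on 10]
12. q and p, v   [Box-rule on 9 via wRv]
13. q, v   [and-rule on 12]
14. p, v   [and-rule on 12]
Accessibility: uRu, uRv, uRw, vRu, vRv, vRw, wRu, wRv, wRw
Branch closes: p and not p both at v.
Every branch closes (one shown): unsatisfiable in S5.

K, T, S4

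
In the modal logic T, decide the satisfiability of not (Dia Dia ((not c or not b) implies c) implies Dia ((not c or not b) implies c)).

Satisfiable

1. not (Dia Dia ((not c or not b) implies c) implies Dia ((not c or not b) implies c)), 0
2. Dia Dia ((not c or not b) implies c), 0   [neg-implies-rule on 1]
3. not Dia ((not c or not b) implies c), 0   [neg-implies-rule on 1]
4. not ((not c or not b) implies c), 0   [neg-Dia-rule on 3 via 0R0]
5. not c or not b, 0   [neg-implies-rule on 4]
6. not c, 0   [neg-implies-rule on 4]
7. not b, 0   [or-rule on 5 (branches; this branch)]
8. Dia ((not c or not b) implies c), 1   [Dia-rule on 2: fresh world 1, 0R1]
9. not ((not c or not b) implies c), 1   [neg-Dia-rule on 3 via 0R1]
10. not c or not b, 1   [neg-implies-rule on 9]
11. not c, 1   [neg-implies-rule on 9]
12. not b, 1   [or-rule on 10 (branches; this branch)]
13. (not c or not b) implies c, 2   [Dia-rule on 8: fresh world 2, 1R2]
14. c, 2   [implies-rule on 13 (branches; this branch)]
Accessibility: 0R0, 0R1, 1R1, 1R2, 2R2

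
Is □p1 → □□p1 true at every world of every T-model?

Not valid

Tableau for the negation ¬(□p1 → □□p1):
1. ¬(□p1 → □□p1), 0
2. □p1, 0
3. ¬□□p1, 0
4. p1, 0
5. ¬□p1, 1
6. p1, 1
7. ¬p1, 2
Accessibility: 0R0, 0R1, 1R1, 1R2, 2R2
The negation has an open branch (countermodel exists).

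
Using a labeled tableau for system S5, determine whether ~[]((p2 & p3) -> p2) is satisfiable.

Unsatisfiable

1. ~[]((p2 & p3) -> p2), u
2. ~((p2 & p3) -> p2), v
3. p2 & p3, v
4. ~p2, v
5. p2, v
6. p3, v
Accessibility: uRu, uRv, vRu, vRv
Branch closes: p2 and ~p2 both at v.
All branches of the tableau close; one closing branch shown above.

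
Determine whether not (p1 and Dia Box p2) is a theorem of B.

Not valid

Tableau for the negation p1 and Dia Box p2:
1. p1 and Dia Box p2, w0
2. p1, w0
3. Dia Box p2, w0
4. Box p2, w1
5. p2, w0
6. p2, w1
Accessibility: w0Rw0, w0Rw1, w1Rw0, w1Rw1
The negation has an open branch (countermodel exists).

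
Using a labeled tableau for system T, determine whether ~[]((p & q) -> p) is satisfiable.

1. ~[]((p & q) -> p), u
2. ~((p & q) -> p), v
3. p & q, v
4. ~p, v
5. p, v
6. q, v
Accessibility: uRu, uRv, vRv
Branch closes: p and ~p both at v.
(One branch shown.) All branches close.

No, unsatisfiable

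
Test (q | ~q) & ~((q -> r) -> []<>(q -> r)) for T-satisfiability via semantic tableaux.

Yes, satisfiable

1. (q | ~q) & ~((q -> r) -> []<>(q -> r)), 0
2. q | ~q, 0   [&-rule on 1]
3. ~((q -> r) -> []<>(q -> r)), 0   [&-rule on 1]
4. q -> r, 0   [~->-rule on 3]
5. ~[]<>(q -> r), 0   [~->-rule on 3]
6. ~q, 0   [|-rule on 2 (branches; this branch)]
7. r, 0   [->-rule on 4 (branches; this branch)]
8. ~<>(q -> r), 1   [~[]-rule on 5: fresh world 1, 0R1]
9. ~(q -> r), 1   [~<>-rule on 8 via 1R1]
10. q, 1   [~->-rule on 9]
11. ~r, 1   [~->-rule on 9]
Accessibility: 0R0, 0R1, 1R1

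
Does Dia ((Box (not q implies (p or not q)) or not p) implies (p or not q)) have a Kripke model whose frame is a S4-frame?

1. Dia ((Box (not q implies (p or not q)) or not p) implies (p or not q)), 0
2. (Box (not q implies (p or not q)) or not p) implies (p or not q), 1   [Dia-rule on 1: fresh world 1, 0R1]
3. p or not q, 1   [implies-rule on 2 (branches; this branch)]
4. not q, 1   [or-rule on 3 (branches; this branch)]
Accessibility: 0R0, 0R1, 1R1

Yes, satisfiable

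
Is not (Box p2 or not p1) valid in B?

Invalid (countermodel exists)

Tableau for the negation Box p2 or not p1:
1. Box p2 or not p1, w0
2. not p1, w0
Accessibility: w0Rw0
The negation has an open branch (countermodel exists).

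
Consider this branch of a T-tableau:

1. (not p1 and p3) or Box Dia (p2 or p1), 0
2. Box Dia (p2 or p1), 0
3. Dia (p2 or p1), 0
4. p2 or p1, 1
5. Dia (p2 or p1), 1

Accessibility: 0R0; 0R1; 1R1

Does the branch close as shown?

No world carries both an atom and its negation.

Open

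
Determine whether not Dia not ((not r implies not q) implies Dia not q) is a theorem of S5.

Tableau for the negation Dia not ((not r implies not q) implies Dia not q):
1. Dia not ((not r implies not q) implies Dia not q), 0
2. not ((not r implies not q) implies Dia not q), 1
3. not r implies not q, 1
4. not Dia not q, 1
5. q, 0
6. q, 1
7. r, 1
Accessibility: 0R0, 0R1, 1R0, 1R1
The negation has an open branch (countermodel exists).

Invalid (countermodel exists)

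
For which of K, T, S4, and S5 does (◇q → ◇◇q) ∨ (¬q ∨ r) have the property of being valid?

T-tableau for the negation ¬((◇q → ◇◇q) ∨ (¬q ∨ r)):
1. ¬((◇q → ◇◇q) ∨ (¬q ∨ r)), 0
2. ¬(◇q → ◇◇q), 0
3. ¬(¬q ∨ r), 0
4. ◇q, 0
5. ¬◇◇q, 0
6. q, 0
7. ¬r, 0
8. ¬◇q, 0
9. ¬q, 0
Accessibility: 0R0
Branch closes: q and ¬q both at 0.
Every branch closes (one shown): valid in T, hence also in S4, S5 (every theorem of T is a theorem of S4 and S5).
K-tableau for the negation ¬((◇q → ◇◇q) ∨ (¬q ∨ r)):
1. ¬((◇q → ◇◇q) ∨ (¬q ∨ r)), 0
2. ¬(◇q → ◇◇q), 0
3. ¬(¬q ∨ r), 0
4. ◇q, 0
5. ¬◇◇q, 0
6. q, 0
7. ¬r, 0
8. q, 1
9. ¬◇q, 1
Accessibility: 0R1
Complete open branch: countermodel on a K-frame, so not valid in K.

T, S4, S5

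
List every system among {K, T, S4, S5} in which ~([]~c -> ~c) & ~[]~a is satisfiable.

K-tableau for the formula:
1. ~([]~c -> ~c) & ~[]~a, u
2. ~([]~c -> ~c), u   [&-rule on 1]
3. ~[]~a, u   [&-rule on 1]
4. []~c, u   [~->-rule on 2]
5. c, u   [~->-rule on 2]
6. a, v   [~[]-rule on 3: fresh world v, uRv]
7. ~c, v   [[]-rule on 4 via uRv]
Accessibility: uRv
Complete open branch: satisfiable in K.
T-tableau for the formula:
1. ~([]~c -> ~c) & ~[]~a, u
2. ~([]~c -> ~c), u   [&-rule on 1]
3. ~[]~a, u   [&-rule on 1]
4. []~c, u   [~->-rule on 2]
5. c, u   [~->-rule on 2]
6. ~c, u   [[]-rule on 4 via uRu]
Accessibility: uRu
Branch closes: c and ~c both at u.
Every branch closes (one shown): unsatisfiable in T, hence also in S4, S5 (every S4/S5-frame is a T-frame).

K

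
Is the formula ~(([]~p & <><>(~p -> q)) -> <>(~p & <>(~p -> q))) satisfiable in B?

1. ~(([]~p & <><>(~p -> q)) -> <>(~p & <>(~p -> q))), 0
2. []~p & <><>(~p -> q), 0
3. ~<>(~p & <>(~p -> q)), 0
4. []~p, 0
5. <><>(~p -> q), 0
6. ~(~p & <>(~p -> q)), 0
7. ~p, 0
8. ~<>(~p -> q), 0
9. ~(~p -> q), 0
10. ~q, 0
11. <>(~p -> q), 1
12. ~(~p & <>(~p -> q)), 1
13. ~p, 1
14. ~(~p -> q), 1
15. ~q, 1
16. ~<>(~p -> q), 1
17. ~p -> q, 2
18. ~(~p -> q), 2
19. ~p, 2
20. ~q, 2
21. q, 2
Accessibility: 0R0, 0R1, 1R0, 1R1, 1R2, 2R1, 2R2
Branch closes: q and ~q both at 2.
All branches of the tableau close; one closing branch shown above.

Unsatisfiable (every branch closes)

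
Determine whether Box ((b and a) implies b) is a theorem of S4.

Tableau for the negation not Box ((b and a) implies b):
1. not Box ((b and a) implies b), w0
2. not ((b and a) implies b), w1   [neg-Box-rule on 1: fresh world w1, w0Rw1]
3. b and a, w1   [neg-implies-rule on 2]
4. not b, w1   [neg-implies-rule on 2]
5. b, w1   [and-rule on 3]
6. a, w1   [and-rule on 3]
Accessibility: w0Rw0, w0Rw1, w1Rw1
Branch closes: b and not b both at w1.
Every branch of the negation's tableau closes; the branch above is one of them.

Valid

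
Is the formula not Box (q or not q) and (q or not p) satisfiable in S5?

Unsatisfiable

1. not Box (q or not q) and (q or not p), w0
2. not Box (q or not q), w0
3. q or not p, w0
4. not p, w0
5. not (q or not q), w1
6. not q, w1
7. q, w1
Accessibility: w0Rw0, w0Rw1, w1Rw0, w1Rw1
Branch closes: q and not q both at w1.
Every branch closes; the branch above is one of them.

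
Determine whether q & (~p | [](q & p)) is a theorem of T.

Tableau for the negation ~(q & (~p | [](q & p))):
1. ~(q & (~p | [](q & p))), u
2. ~(~p | [](q & p)), u
3. p, u
4. ~[](q & p), u
5. ~(q & p), v
6. ~p, v
Accessibility: uRu, uRv, vRv
The negation has an open branch (countermodel exists).

Not valid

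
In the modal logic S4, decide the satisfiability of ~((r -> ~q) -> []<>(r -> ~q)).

Yes, satisfiable

1. ~((r -> ~q) -> []<>(r -> ~q)), u
2. r -> ~q, u   [~->-rule on 1]
3. ~[]<>(r -> ~q), u   [~->-rule on 1]
4. ~q, u   [->-rule on 2 (branches; this branch)]
5. ~<>(r -> ~q), v   [~[]-rule on 3: fresh world v, uRv]
6. ~(r -> ~q), v   [~<>-rule on 5 via vRv]
7. r, v   [~->-rule on 6]
8. q, v   [~->-rule on 6]
Accessibility: uRu, uRv, vRv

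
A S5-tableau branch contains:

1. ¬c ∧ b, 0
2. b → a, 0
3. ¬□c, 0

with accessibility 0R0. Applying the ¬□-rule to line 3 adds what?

a fresh world 1 with 0R1, and ¬c at 1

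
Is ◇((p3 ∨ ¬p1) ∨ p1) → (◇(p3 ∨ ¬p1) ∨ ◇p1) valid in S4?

Tableau for the negation ¬(◇((p3 ∨ ¬p1) ∨ p1) → (◇(p3 ∨ ¬p1) ∨ ◇p1)):
1. ¬(◇((p3 ∨ ¬p1) ∨ p1) → (◇(p3 ∨ ¬p1) ∨ ◇p1)), 0
2. ◇((p3 ∨ ¬p1) ∨ p1), 0   [¬→-rule on 1]
3. ¬(◇(p3 ∨ ¬p1) ∨ ◇p1), 0   [¬→-rule on 1]
4. ¬◇(p3 ∨ ¬p1), 0   [¬∨-rule on 3]
5. ¬◇p1, 0   [¬∨-rule on 3]
6. ¬(p3 ∨ ¬p1), 0   [¬◇-rule on 4 via 0R0]
7. ¬p3, 0   [¬∨-rule on 6]
8. p1, 0   [¬∨-rule on 6]
9. ¬p1, 0   [¬◇-rule on 5 via 0R0]
Accessibility: 0R0
Branch closes: p1 and ¬p1 both at 0.
Every branch of the negation's tableau closes; the branch above is one of them.

Yes, valid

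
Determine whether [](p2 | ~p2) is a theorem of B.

Valid

Tableau for the negation ~[](p2 | ~p2):
1. ~[](p2 | ~p2), w0
2. ~(p2 | ~p2), w1
3. ~p2, w1
4. p2, w1
Accessibility: w0Rw0, w0Rw1, w1Rw0, w1Rw1
Branch closes: p2 and ~p2 both at w1.
All branches of the negation close; one closing branch shown above.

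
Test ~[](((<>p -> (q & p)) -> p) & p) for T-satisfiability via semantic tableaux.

1. ~[](((<>p -> (q & p)) -> p) & p), w0
2. ~(((<>p -> (q & p)) -> p) & p), w1
3. ~p, w1
Accessibility: w0Rw0, w0Rw1, w1Rw1

Yes, satisfiable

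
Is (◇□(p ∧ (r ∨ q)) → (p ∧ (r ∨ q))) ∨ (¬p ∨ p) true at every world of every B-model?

Tableau for the negation ¬((◇□(p ∧ (r ∨ q)) → (p ∧ (r ∨ q))) ∨ (¬p ∨ p)):
1. ¬((◇□(p ∧ (r ∨ q)) → (p ∧ (r ∨ q))) ∨ (¬p ∨ p)), 0
2. ¬(◇□(p ∧ (r ∨ q)) → (p ∧ (r ∨ q))), 0
3. ¬(¬p ∨ p), 0
4. ◇□(p ∧ (r ∨ q)), 0
5. ¬(p ∧ (r ∨ q)), 0
6. p, 0
7. ¬p, 0
Accessibility: 0R0
Branch closes: p and ¬p both at 0.
All branches of the negation close; one closing branch shown above.

Valid in B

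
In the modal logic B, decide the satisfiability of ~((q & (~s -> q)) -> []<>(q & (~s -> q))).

1. ~((q & (~s -> q)) -> []<>(q & (~s -> q))), w0
2. q & (~s -> q), w0
3. ~[]<>(q & (~s -> q)), w0
4. q, w0
5. ~s -> q, w0
6. ~<>(q & (~s -> q)), w1
7. ~(q & (~s -> q)), w0
8. ~(q & (~s -> q)), w1
9. ~(~s -> q), w0
10. ~s, w0
11. ~q, w0
Accessibility: w0Rw0, w0Rw1, w1Rw0, w1Rw1
Branch closes: q and ~q both at w0.
(One branch shown.) All branches close.

Unsatisfiable (every branch closes)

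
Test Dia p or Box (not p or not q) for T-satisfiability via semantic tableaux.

1. Dia p or Box (not p or not q), 0
2. Box (not p or not q), 0   [or-rule on 1 (branches; this branch)]
3. not p or not q, 0   [Box-rule on 2 via 0R0]
4. not q, 0   [or-rule on 3 (branches; this branch)]
Accessibility: 0R0

Satisfiable (open branch found)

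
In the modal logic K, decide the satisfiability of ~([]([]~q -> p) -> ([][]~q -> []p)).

1. ~([]([]~q -> p) -> ([][]~q -> []p)), 0
2. []([]~q -> p), 0
3. ~([][]~q -> []p), 0
4. [][]~q, 0
5. ~[]p, 0
6. ~p, 1
7. []~q -> p, 1
8. []~q, 1
9. ~[]~q, 1
10. q, 2
11. ~q, 2
Accessibility: 0R1, 1R2
Branch closes: q and ~q both at 2.
(One branch shown.) All branches close.

Unsatisfiable (every branch closes)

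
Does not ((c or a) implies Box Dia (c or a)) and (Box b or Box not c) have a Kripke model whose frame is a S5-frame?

1. not ((c or a) implies Box Dia (c or a)) and (Box b or Box not c), w0
2. not ((c or a) implies Box Dia (c or a)), w0
3. Box b or Box not c, w0
4. c or a, w0
5. not Box Dia (c or a), w0
6. Box not c, w0
7. not c, w0
8. a, w0
9. not Dia (c or a), w1
10. not c, w1
11. not (c or a), w0
12. not a, w0
Accessibility: w0Rw0, w0Rw1, w1Rw0, w1Rw1
Branch closes: a and not a both at w0.
Every branch closes; the branch above is one of them.

Unsatisfiable (every branch closes)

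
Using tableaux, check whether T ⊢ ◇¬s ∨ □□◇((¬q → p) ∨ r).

No, not valid

Tableau for the negation ¬(◇¬s ∨ □□◇((¬q → p) ∨ r)):
1. ¬(◇¬s ∨ □□◇((¬q → p) ∨ r)), w0
2. ¬◇¬s, w0
3. ¬□□◇((¬q → p) ∨ r), w0
4. s, w0
5. ¬□◇((¬q → p) ∨ r), w1
6. s, w1
7. ¬◇((¬q → p) ∨ r), w2
8. ¬((¬q → p) ∨ r), w2
9. ¬(¬q → p), w2
10. ¬r, w2
11. ¬q, w2
12. ¬p, w2
Accessibility: w0Rw0, w0Rw1, w1Rw1, w1Rw2, w2Rw2
The negation has an open branch (countermodel exists).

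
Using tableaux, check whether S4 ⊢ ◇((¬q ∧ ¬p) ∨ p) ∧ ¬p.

Invalid (countermodel exists)

Tableau for the negation ¬(◇((¬q ∧ ¬p) ∨ p) ∧ ¬p):
1. ¬(◇((¬q ∧ ¬p) ∨ p) ∧ ¬p), u
2. p, u
Accessibility: uRu
The negation has an open branch (countermodel exists).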